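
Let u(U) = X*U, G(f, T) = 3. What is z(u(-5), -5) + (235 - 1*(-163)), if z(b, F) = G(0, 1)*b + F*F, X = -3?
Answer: 468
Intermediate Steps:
u(U) = -3*U
z(b, F) = F² + 3*b (z(b, F) = 3*b + F*F = 3*b + F² = F² + 3*b)
z(u(-5), -5) + (235 - 1*(-163)) = ((-5)² + 3*(-3*(-5))) + (235 - 1*(-163)) = (25 + 3*15) + (235 + 163) = (25 + 45) + 398 = 70 + 398 = 468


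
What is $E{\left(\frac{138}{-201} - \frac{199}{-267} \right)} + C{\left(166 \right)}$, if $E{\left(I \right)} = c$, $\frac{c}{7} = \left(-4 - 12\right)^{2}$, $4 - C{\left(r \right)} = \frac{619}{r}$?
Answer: $\frac{297517}{166} \approx 1792.3$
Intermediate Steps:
$C{\left(r \right)} = 4 - \frac{619}{r}$
$c = 1792$ ($c = 7 \left(-4 - 12\right)^{2} = 7 \left(-16\right)^{2} = 7 \cdot 256 = 1792$)
$E{\left(I \right)} = 1792$
$E{\left(\frac{138}{-201} - \frac{199}{-267} \right)} + C{\left(166 \right)} = 1792 + \left(4 - \frac{619}{166}\right) = 1792 + \frac{45}{166} = \frac{297517}{166}$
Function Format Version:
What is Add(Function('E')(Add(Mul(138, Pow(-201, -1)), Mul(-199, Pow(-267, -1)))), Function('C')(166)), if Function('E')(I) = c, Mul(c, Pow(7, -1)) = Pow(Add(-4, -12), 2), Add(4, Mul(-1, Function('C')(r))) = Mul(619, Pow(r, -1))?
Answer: Rational(297517, 166) ≈ 1792.3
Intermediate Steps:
Function('C')(r) = Add(4, Mul(-619, Pow(r, -1))) (Function('C')(r) = Add(4, Mul(-1, Mul(619, Pow(r, -1)))) = Add(4, Mul(-619, Pow(r, -1))))
c = 1792 (c = Mul(7, Pow(Add(-4, -12), 2)) = Mul(7, Pow(-16, 2)) = Mul(7, 256) = 1792)
Function('E')(I) = 1792
Add(Function('E')(Add(Mul(138, Pow(-201, -1)), Mul(-199, Pow(-267, -1)))), Function('C')(166)) = Add(1792, Add(4, Mul(-619, Pow(166, -1)))) = Add(1792, Add(4, Mul(-619, Rational(1, 166)))) = Add(1792, Add(4, Rational(-619, 166))) = Add(1792, Rational(45, 166)) = Rational(297517, 166)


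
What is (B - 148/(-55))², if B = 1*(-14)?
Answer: 386884/3025 ≈ 127.90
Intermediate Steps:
B = -14
(B - 148/(-55))² = (-14 - 148/(-55))² = (-14 - 148*(-1/55))² = (-14 + 148/55)² = (-622/55)² = 386884/3025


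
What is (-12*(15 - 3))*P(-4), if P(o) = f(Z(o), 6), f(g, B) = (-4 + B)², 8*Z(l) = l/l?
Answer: -576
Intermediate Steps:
Z(l) = ⅛ (Z(l) = (l/l)/8 = (⅛)*1 = ⅛)
P(o) = 4 (P(o) = (-4 + 6)² = 2² = 4)
(-12*(15 - 3))*P(-4) = -12*(15 - 3)*4 = -12*12*4 = -144*4 = -576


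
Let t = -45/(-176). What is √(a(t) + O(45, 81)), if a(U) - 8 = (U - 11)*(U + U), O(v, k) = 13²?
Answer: √5312562/176 ≈ 13.096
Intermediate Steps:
O(v, k) = 169
t = 45/176 (t = -45*(-1/176) = 45/176 ≈ 0.25568)
a(U) = 8 + 2*U*(-11 + U) (a(U) = 8 + (U - 11)*(U + U) = 8 + (-11 + U)*(2*U) = 8 + 2*U*(-11 + U))
√(a(t) + O(45, 81)) = √((8 - 22*45/176 + 2*(45/176)²) + 169) = √((8 - 45/8 + 2*(2025/30976)) + 169) = √((8 - 45/8 + 2025/15488) + 169) = √(38809/15488 + 169) = √(2656281/15488) = √5312562/176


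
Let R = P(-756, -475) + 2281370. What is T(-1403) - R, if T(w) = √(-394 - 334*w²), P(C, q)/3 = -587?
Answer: -2279609 + 10*I*√6574490 ≈ -2.2796e+6 + 25641.0*I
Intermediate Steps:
P(C, q) = -1761 (P(C, q) = 3*(-587) = -1761)
R = 2279609 (R = -1761 + 2281370 = 2279609)
T(-1403) - R = √(-394 - 334*(-1403)²) - 1*2279609 = √(-394 - 334*1968409) - 2279609 = √(-394 - 657448606) - 2279609 = √(-657449000) - 2279609 = 10*I*√6574490 - 2279609 = -2279609 + 10*I*√6574490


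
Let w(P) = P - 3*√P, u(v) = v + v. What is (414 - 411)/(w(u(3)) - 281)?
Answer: -825/75571 + 9*√6/75571 ≈ -0.010625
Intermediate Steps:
u(v) = 2*v
(414 - 411)/(w(u(3)) - 281) = (414 - 411)/((2*3 - 3*√6) - 281) = 3/((6 - 3*√6) - 281) = 3/(-275 - 3*√6)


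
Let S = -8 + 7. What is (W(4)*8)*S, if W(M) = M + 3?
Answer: -56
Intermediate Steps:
S = -1
W(M) = 3 + M
(W(4)*8)*S = ((3 + 4)*8)*(-1) = (7*8)*(-1) = 56*(-1) = -56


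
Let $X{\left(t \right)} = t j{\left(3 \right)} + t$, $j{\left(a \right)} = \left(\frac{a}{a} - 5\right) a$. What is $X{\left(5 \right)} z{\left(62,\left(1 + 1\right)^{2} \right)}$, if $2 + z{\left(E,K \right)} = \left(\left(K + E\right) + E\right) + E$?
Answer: $-10340$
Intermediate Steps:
$j{\left(a \right)} = - 4 a$ ($j{\left(a \right)} = \left(1 - 5\right) a = - 4 a$)
$X{\left(t \right)} = - 11 t$ ($X{\left(t \right)} = t \left(\left(-4\right) 3\right) + t = t \left(-12\right) + t = - 12 t + t = - 11 t$)
$z{\left(E,K \right)} = -2 + K + 3 E$ ($z{\left(E,K \right)} = -2 + \left(\left(\left(K + E\right) + E\right) + E\right) = -2 + \left(\left(\left(E + K\right) + E\right) + E\right) = -2 + \left(\left(K + 2 E\right) + E\right) = -2 + \left(K + 3 E\right) = -2 + K + 3 E$)
$X{\left(5 \right)} z{\left(62,\left(1 + 1\right)^{2} \right)} = \left(-11\right) 5 \left(-2 + \left(1 + 1\right)^{2} + 3 \cdot 62\right) = - 55 \left(-2 + 2^{2} + 186\right) = - 55 \left(-2 + 4 + 186\right) = \left(-55\right) 188 = -10340$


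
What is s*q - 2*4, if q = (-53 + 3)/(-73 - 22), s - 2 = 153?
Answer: 1398/19 ≈ 73.579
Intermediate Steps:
s = 155 (s = 2 + 153 = 155)
q = 10/19 (q = -50/(-95) = -50*(-1/95) = 10/19 ≈ 0.52632)
s*q - 2*4 = 155*(10/19) - 2*4 = 1550/19 - 8 = 1398/19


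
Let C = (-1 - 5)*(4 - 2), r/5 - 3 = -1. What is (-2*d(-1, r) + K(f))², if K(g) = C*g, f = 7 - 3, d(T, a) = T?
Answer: 2116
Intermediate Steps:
r = 10 (r = 15 + 5*(-1) = 15 - 5 = 10)
f = 4
C = -12 (C = -6*2 = -12)
K(g) = -12*g
(-2*d(-1, r) + K(f))² = (-2*(-1) - 12*4)² = (2 - 48)² = (-46)² = 2116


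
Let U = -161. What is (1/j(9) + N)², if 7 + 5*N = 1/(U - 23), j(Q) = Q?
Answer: 114083761/68558400 ≈ 1.6640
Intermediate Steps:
N = -1289/920 (N = -7/5 + 1/(5*(-161 - 23)) = -7/5 + (⅕)/(-184) = -7/5 + (⅕)*(-1/184) = -7/5 - 1/920 = -1289/920 ≈ -1.4011)
(1/j(9) + N)² = (1/9 - 1289/920)² = (⅑ - 1289/920)² = (-10681/8280)² = 114083761/68558400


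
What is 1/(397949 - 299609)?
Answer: 1/98340 ≈ 1.0169e-5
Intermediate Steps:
1/(397949 - 299609) = 1/98340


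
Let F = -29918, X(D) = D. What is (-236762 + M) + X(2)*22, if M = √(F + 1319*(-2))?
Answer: -236718 + 2*I*√8139 ≈ -2.3672e+5 + 180.43*I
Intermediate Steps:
M = 2*I*√8139 (M = √(-29918 + 1319*(-2)) = √(-29918 - 2638) = √(-32556) = 2*I*√8139 ≈ 180.43*I)
(-236762 + M) + X(2)*22 = (-236762 + 2*I*√8139) + 2*22 = (-236762 + 2*I*√8139) + 44 = -236718 + 2*I*√8139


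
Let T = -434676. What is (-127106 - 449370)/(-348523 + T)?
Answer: 576476/783199 ≈ 0.73605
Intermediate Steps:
(-127106 - 449370)/(-348523 + T) = (-127106 - 449370)/(-348523 - 434676) = -576476/(-783199) = -576476*(-1/783199) = 576476/783199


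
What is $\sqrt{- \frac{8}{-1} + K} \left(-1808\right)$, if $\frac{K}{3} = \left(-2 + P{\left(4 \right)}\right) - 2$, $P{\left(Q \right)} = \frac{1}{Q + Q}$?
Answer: $- 452 i \sqrt{58} \approx - 3442.3 i$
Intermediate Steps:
$P{\left(Q \right)} = \frac{1}{2 Q}$
$K = - \frac{93}{8}$ ($K = 3 \left(\left(-2 + \frac{1}{2 \cdot 4}\right) - 2\right) = 3 \left(\left(-2 + \frac{1}{2} \cdot \frac{1}{4}\right) - 2\right) = 3 \left(\left(-2 + \frac{1}{8}\right) - 2\right) = 3 \left(- \frac{15}{8} - 2\right) = 3 \left(- \frac{31}{8}\right) = - \frac{93}{8} \approx -11.625$)
$\sqrt{- \frac{8}{-1} + K} \left(-1808\right) = \sqrt{- \frac{8}{-1} - \frac{93}{8}} \left(-1808\right) = \sqrt{\left(-8\right) \left(-1\right) - \frac{93}{8}} \left(-1808\right) = \sqrt{8 - \frac{93}{8}} \left(-1808\right) = \sqrt{- \frac{29}{8}} \left(-1808\right) = \frac{i \sqrt{58}}{4} \left(-1808\right) = - 452 i \sqrt{58}$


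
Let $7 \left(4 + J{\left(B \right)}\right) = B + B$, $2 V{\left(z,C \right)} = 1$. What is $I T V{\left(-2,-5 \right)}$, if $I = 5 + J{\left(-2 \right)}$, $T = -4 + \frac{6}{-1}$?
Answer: $- \frac{15}{7} \approx -2.1429$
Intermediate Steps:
$V{\left(z,C \right)} = \frac{1}{2}$ ($V{\left(z,C \right)} = \frac{1}{2} \cdot 1 = \frac{1}{2}$)
$J{\left(B \right)} = -4 + \frac{2 B}{7}$ ($J{\left(B \right)} = -4 + \frac{B + B}{7} = -4 + \frac{2 B}{7}$)
$T = -10$ ($T = -4 + 6 \left(-1\right) = -4 - 6 = -10$)
$I = \frac{3}{7}$ ($I = 5 + \left(-4 + \frac{2}{7} \left(-2\right)\right) = 5 - \frac{32}{7} = \frac{3}{7} \approx 0.42857$)
$I T V{\left(-2,-5 \right)} = \frac{3}{7} \left(-10\right) \frac{1}{2} = \left(- \frac{30}{7}\right) \frac{1}{2} = - \frac{15}{7}$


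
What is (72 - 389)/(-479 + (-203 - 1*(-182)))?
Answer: 317/500 ≈ 0.63400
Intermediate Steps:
(72 - 389)/(-479 + (-203 - 1*(-182))) = -317/(-479 + (-203 + 182)) = -317/(-479 - 21) = -317/(-500) = -317*(-1/500) = 317/500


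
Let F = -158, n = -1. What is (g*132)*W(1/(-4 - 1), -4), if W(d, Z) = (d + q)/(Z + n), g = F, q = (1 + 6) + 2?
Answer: 917664/25 ≈ 36707.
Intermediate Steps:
q = 9 (q = 7 + 2 = 9)
g = -158
W(d, Z) = (9 + d)/(-1 + Z) (W(d, Z) = (d + 9)/(Z - 1) = (9 + d)/(-1 + Z))
(g*132)*W(1/(-4 - 1), -4) = (-158*132)*((9 + 1/(-4 - 1))/(-1 - 4)) = -20856*(9 + 1/(-5))/(-5) = -(-20856)*(9 - ⅕)/5 = -(-20856)*44/(5*5) = -20856*(-44/25) = 917664/25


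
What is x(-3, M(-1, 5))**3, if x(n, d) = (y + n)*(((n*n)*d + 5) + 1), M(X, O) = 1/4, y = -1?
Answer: -35937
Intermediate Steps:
M(X, O) = 1/4
x(n, d) = (-1 + n)*(6 + d*n**2) (x(n, d) = (-1 + n)*(((n*n)*d + 5) + 1) = (-1 + n)*((n**2*d + 5) + 1) = (-1 + n)*((d*n**2 + 5) + 1) = (-1 + n)*((5 + d*n**2) + 1) = (-1 + n)*(6 + d*n**2))
x(-3, M(-1, 5))**3 = (-6 + 6*(-3) + (1/4)*(-3)**3 - 1*1/4*(-3)**2)**3 = (-6 - 18 + (1/4)*(-27) - 1*1/4*9)**3 = (-6 - 18 - 27/4 - 9/4)**3 = (-33)**3 = -35937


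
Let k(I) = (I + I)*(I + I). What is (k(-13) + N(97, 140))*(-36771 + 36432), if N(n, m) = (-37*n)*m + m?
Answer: 170057316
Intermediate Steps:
k(I) = 4*I² (k(I) = (2*I)*(2*I) = 4*I²)
N(n, m) = m - 37*m*n (N(n, m) = -37*m*n + m = m - 37*m*n)
(k(-13) + N(97, 140))*(-36771 + 36432) = (4*(-13)² + 140*(1 - 37*97))*(-36771 + 36432) = (4*169 + 140*(1 - 3589))*(-339) = (676 + 140*(-3588))*(-339) = (676 - 502320)*(-339) = -501644*(-339) = 170057316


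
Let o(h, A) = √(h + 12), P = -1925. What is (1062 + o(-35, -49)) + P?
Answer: -863 + I*√23 ≈ -863.0 + 4.7958*I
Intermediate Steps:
o(h, A) = √(12 + h)
(1062 + o(-35, -49)) + P = (1062 + √(12 - 35)) - 1925 = (1062 + √(-23)) - 1925 = (1062 + I*√23) - 1925 = -863 + I*√23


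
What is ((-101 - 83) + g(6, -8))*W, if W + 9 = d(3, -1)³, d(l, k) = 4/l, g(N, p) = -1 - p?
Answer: 10561/9 ≈ 1173.4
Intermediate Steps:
W = -179/27 (W = -9 + (4/3)³ = -9 + 64/27 = -179/27 ≈ -6.6296)
((-101 - 83) + g(6, -8))*W = ((-101 - 83) + (-1 - 1*(-8)))*(-179/27) = (-184 + (-1 + 8))*(-179/27) = (-184 + 7)*(-179/27) = -177*(-179/27) = 10561/9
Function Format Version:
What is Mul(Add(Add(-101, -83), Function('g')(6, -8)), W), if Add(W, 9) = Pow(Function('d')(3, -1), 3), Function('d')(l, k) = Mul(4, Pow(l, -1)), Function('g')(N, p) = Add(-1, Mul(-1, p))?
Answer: Rational(10561, 9) ≈ 1173.4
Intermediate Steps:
W = Rational(-179, 27) (W = Add(-9, Pow(Mul(4, Pow(3, -1)), 3)) = Add(-9, Pow(Mul(4, Rational(1, 3)), 3)) = Add(-9, Pow(Rational(4, 3), 3)) = Add(-9, Rational(64, 27)) = Rational(-179, 27) ≈ -6.6296)
Mul(Add(Add(-101, -83), Function('g')(6, -8)), W) = Mul(Add(Add(-101, -83), Add(-1, Mul(-1, -8))), Rational(-179, 27)) = Mul(Add(-184, Add(-1, 8)), Rational(-179, 27)) = Mul(Add(-184, 7), Rational(-179, 27)) = Mul(-177, Rational(-179, 27)) = Rational(10561, 9)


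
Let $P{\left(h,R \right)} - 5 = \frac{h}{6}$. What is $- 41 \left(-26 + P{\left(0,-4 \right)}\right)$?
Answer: $861$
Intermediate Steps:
$P{\left(h,R \right)} = 5 + \frac{h}{6}$
$- 41 \left(-26 + P{\left(0,-4 \right)}\right) = - 41 \left(-26 + \left(5 + \frac{1}{6} \cdot 0\right)\right) = - 41 \left(-26 + \left(5 + 0\right)\right) = - 41 \left(-26 + 5\right) = \left(-41\right) \left(-21\right) = 861$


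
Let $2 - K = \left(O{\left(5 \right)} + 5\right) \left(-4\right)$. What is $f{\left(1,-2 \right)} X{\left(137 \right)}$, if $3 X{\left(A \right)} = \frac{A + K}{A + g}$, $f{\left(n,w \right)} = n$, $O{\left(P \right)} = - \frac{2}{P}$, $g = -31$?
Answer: $\frac{787}{1590} \approx 0.49497$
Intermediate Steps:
$K = \frac{102}{5}$ ($K = 2 - \left(- \frac{2}{5} + 5\right) \left(-4\right) = 2 - \frac{23}{5} \left(-4\right) = 2 - - \frac{92}{5} = 2 + \frac{92}{5} = \frac{102}{5} \approx 20.4$)
$X{\left(A \right)} = \frac{\frac{102}{5} + A}{3 \left(-31 + A\right)}$ ($X{\left(A \right)} = \frac{\left(A + \frac{102}{5}\right) \frac{1}{A - 31}}{3} = \frac{\left(\frac{102}{5} + A\right) \frac{1}{-31 + A}}{3} = \frac{\frac{1}{-31 + A} \left(\frac{102}{5} + A\right)}{3} = \frac{\frac{102}{5} + A}{3 \left(-31 + A\right)}$)
$f{\left(1,-2 \right)} X{\left(137 \right)} = 1 \frac{102 + 5 \cdot 137}{15 \left(-31 + 137\right)} = 1 \frac{102 + 685}{15 \cdot 106} = 1 \cdot \frac{1}{15} \cdot \frac{1}{106} \cdot 787 = 1 \cdot \frac{787}{1590} = \frac{787}{1590}$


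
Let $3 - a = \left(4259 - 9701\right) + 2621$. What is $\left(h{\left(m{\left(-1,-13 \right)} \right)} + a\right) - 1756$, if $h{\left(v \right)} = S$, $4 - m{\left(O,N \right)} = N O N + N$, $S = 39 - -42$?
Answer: $1149$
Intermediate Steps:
$S = 81$ ($S = 39 + 42 = 81$)
$m{\left(O,N \right)} = 4 - N - O N^{2}$ ($m{\left(O,N \right)} = 4 - \left(N O N + N\right) = 4 - \left(O N^{2} + N\right) = 4 - \left(N + O N^{2}\right) = 4 - N - O N^{2}$)
$h{\left(v \right)} = 81$
$a = 2824$ ($a = 3 - \left(\left(4259 - 9701\right) + 2621\right) = 3 - \left(-5442 + 2621\right) = 3 - -2821 = 3 + 2821 = 2824$)
$\left(h{\left(m{\left(-1,-13 \right)} \right)} + a\right) - 1756 = \left(81 + 2824\right) - 1756 = 2905 - 1756 = 1149$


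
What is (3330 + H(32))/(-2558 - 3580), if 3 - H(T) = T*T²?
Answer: 29435/6138 ≈ 4.7955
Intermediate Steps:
H(T) = 3 - T³ (H(T) = 3 - T*T² = 3 - T³)
(3330 + H(32))/(-2558 - 3580) = (3330 + (3 - 1*32³))/(-2558 - 3580) = (3330 + (3 - 1*32768))/(-6138) = (3330 + (3 - 32768))*(-1/6138) = (3330 - 32765)*(-1/6138) = -29435*(-1/6138) = 29435/6138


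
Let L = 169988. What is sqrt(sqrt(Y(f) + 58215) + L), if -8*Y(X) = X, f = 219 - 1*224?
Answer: sqrt(679952 + 5*sqrt(37258))/2 ≈ 412.59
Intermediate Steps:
f = -5 (f = 219 - 224 = -5)
Y(X) = -X/8
sqrt(sqrt(Y(f) + 58215) + L) = sqrt(sqrt(-1/8*(-5) + 58215) + 169988) = sqrt(sqrt(5/8 + 58215) + 169988) = sqrt(sqrt(465725/8) + 169988) = sqrt(5*sqrt(37258)/4 + 169988) = sqrt(169988 + 5*sqrt(37258)/4)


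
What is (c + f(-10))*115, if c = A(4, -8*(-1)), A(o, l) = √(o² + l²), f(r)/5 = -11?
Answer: -6325 + 460*√5 ≈ -5296.4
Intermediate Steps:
f(r) = -55 (f(r) = 5*(-11) = -55)
A(o, l) = √(l² + o²)
c = 4*√5 (c = √((-8*(-1))² + 4²) = √(8² + 16) = √(64 + 16) = √80 = 4*√5 ≈ 8.9443)
(c + f(-10))*115 = (4*√5 - 55)*115 = (-55 + 4*√5)*115 = -6325 + 460*√5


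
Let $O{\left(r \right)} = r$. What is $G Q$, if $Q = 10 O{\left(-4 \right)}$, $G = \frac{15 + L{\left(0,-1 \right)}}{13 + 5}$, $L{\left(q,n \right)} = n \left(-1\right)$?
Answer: $- \frac{320}{9} \approx -35.556$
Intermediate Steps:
$L{\left(q,n \right)} = - n$
$G = \frac{8}{9}$ ($G = \frac{15 - -1}{13 + 5} = \frac{15 + 1}{18} = 16 \cdot \frac{1}{18} = \frac{8}{9} \approx 0.88889$)
$Q = -40$ ($Q = 10 \left(-4\right) = -40$)
$G Q = \frac{8}{9} \left(-40\right) = - \frac{320}{9}$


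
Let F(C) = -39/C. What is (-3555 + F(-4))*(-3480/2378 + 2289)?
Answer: -1330021809/164 ≈ -8.1099e+6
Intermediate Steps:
(-3555 + F(-4))*(-3480/2378 + 2289) = (-3555 - 39/(-4))*(-3480/2378 + 2289) = (-3555 - 39*(-¼))*(-3480*1/2378 + 2289) = (-3555 + 39/4)*(-60/41 + 2289) = -14181/4*93789/41 = -1330021809/164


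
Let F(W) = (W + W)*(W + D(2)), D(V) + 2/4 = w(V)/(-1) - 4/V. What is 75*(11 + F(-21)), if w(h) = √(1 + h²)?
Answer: 74850 + 3150*√5 ≈ 81894.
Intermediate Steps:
D(V) = -½ - √(1 + V²) - 4/V (D(V) = -½ + (√(1 + V²)/(-1) - 4/V) = -½ + (√(1 + V²)*(-1) - 4/V) = -½ + (-√(1 + V²) - 4/V) = -½ - √(1 + V²) - 4/V)
F(W) = 2*W*(-5/2 + W - √5) (F(W) = (W + W)*(W + (-½ - √(1 + 2²) - 4/2)) = (2*W)*(W + (-½ - √(1 + 4) - 4*½)) = (2*W)*(W + (-½ - √5 - 2)) = (2*W)*(W + (-5/2 - √5)) = (2*W)*(-5/2 + W - √5) = 2*W*(-5/2 + W - √5))
75*(11 + F(-21)) = 75*(11 - 21*(-5 - 2*√5 + 2*(-21))) = 75*(11 - 21*(-5 - 2*√5 - 42)) = 75*(11 - 21*(-47 - 2*√5)) = 75*(11 + (987 + 42*√5)) = 75*(998 + 42*√5) = 74850 + 3150*√5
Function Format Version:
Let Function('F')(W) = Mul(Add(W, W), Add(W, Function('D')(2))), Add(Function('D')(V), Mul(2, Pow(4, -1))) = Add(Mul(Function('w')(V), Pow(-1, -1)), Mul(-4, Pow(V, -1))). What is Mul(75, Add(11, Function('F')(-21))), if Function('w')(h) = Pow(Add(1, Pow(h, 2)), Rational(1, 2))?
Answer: Add(74850, Mul(3150, Pow(5, Rational(1, 2)))) ≈ 81894.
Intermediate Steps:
Function('D')(V) = Add(Rational(-1, 2), Mul(-1, Pow(Add(1, Pow(V, 2)), Rational(1, 2))), Mul(-4, Pow(V, -1))) (Function('D')(V) = Add(Rational(-1, 2), Add(Mul(Pow(Add(1, Pow(V, 2)), Rational(1, 2)), Pow(-1, -1)), Mul(-4, Pow(V, -1)))) = Add(Rational(-1, 2), Add(Mul(Pow(Add(1, Pow(V, 2)), Rational(1, 2)), -1), Mul(-4, Pow(V, -1)))) = Add(Rational(-1, 2), Add(Mul(-1, Pow(Add(1, Pow(V, 2)), Rational(1, 2))), Mul(-4, Pow(V, -1)))) = Add(Rational(-1, 2), Mul(-1, Pow(Add(1, Pow(V, 2)), Rational(1, 2))), Mul(-4, Pow(V, -1))))
Function('F')(W) = Mul(2, W, Add(Rational(-5, 2), W, Mul(-1, Pow(5, Rational(1, 2))))) (Function('F')(W) = Mul(Add(W, W), Add(W, Add(Rational(-1, 2), Mul(-1, Pow(Add(1, Pow(2, 2)), Rational(1, 2))), Mul(-4, Pow(2, -1))))) = Mul(Mul(2, W), Add(W, Add(Rational(-1, 2), Mul(-1, Pow(Add(1, 4), Rational(1, 2))), Mul(-4, Rational(1, 2))))) = Mul(Mul(2, W), Add(W, Add(Rational(-1, 2), Mul(-1, Pow(5, Rational(1, 2))), -2))) = Mul(Mul(2, W), Add(W, Add(Rational(-5, 2), Mul(-1, Pow(5, Rational(1, 2)))))) = Mul(Mul(2, W), Add(Rational(-5, 2), W, Mul(-1, Pow(5, Rational(1, 2))))) = Mul(2, W, Add(Rational(-5, 2), W, Mul(-1, Pow(5, Rational(1, 2))))))
Mul(75, Add(11, Function('F')(-21))) = Mul(75, Add(11, Mul(-21, Add(-5, Mul(-2, Pow(5, Rational(1, 2))), Mul(2, -21))))) = Mul(75, Add(11, Mul(-21, Add(-5, Mul(-2, Pow(5, Rational(1, 2))), -42)))) = Mul(75, Add(11, Mul(-21, Add(-47, Mul(-2, Pow(5, Rational(1, 2))))))) = Mul(75, Add(11, Add(987, Mul(42, Pow(5, Rational(1, 2)))))) = Mul(75, Add(998, Mul(42, Pow(5, Rational(1, 2))))) = Add(74850, Mul(3150, Pow(5, Rational(1, 2))))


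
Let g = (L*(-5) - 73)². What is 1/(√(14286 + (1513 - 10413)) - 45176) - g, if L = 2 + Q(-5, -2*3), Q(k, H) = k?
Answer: -3432735944968/1020432795 - √5386/2040865590 ≈ -3364.0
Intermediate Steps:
L = -3 (L = 2 - 5 = -3)
g = 3364 (g = (-3*(-5) - 73)² = (15 - 73)² = (-58)² = 3364)
1/(√(14286 + (1513 - 10413)) - 45176) - g = 1/(√(14286 + (1513 - 10413)) - 45176) - 1*3364 = 1/(√(14286 - 8900) - 45176) - 3364 = 1/(√5386 - 45176) - 3364 = 1/(-45176 + √5386) - 3364 = -3364 + 1/(-45176 + √5386)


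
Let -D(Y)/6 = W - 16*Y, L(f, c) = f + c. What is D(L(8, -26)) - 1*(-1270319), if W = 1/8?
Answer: 5074361/4 ≈ 1.2686e+6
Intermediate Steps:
L(f, c) = c + f
W = 1/8 ≈ 0.12500
D(Y) = -3/4 + 96*Y (D(Y) = -6*(1/8 - 16*Y) = -3/4 + 96*Y)
D(L(8, -26)) - 1*(-1270319) = (-3/4 + 96*(-26 + 8)) - 1*(-1270319) = (-3/4 + 96*(-18)) + 1270319 = (-3/4 - 1728) + 1270319 = -6915/4 + 1270319 = 5074361/4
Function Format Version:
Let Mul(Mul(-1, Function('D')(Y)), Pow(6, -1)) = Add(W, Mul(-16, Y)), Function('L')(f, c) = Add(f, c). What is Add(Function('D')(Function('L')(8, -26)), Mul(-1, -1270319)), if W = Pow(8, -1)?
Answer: Rational(5074361, 4) ≈ 1.2686e+6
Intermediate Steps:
Function('L')(f, c) = Add(c, f)
W = Rational(1, 8) ≈ 0.12500
Function('D')(Y) = Add(Rational(-3, 4), Mul(96, Y)) (Function('D')(Y) = Mul(-6, Add(Rational(1, 8), Mul(-16, Y))) = Add(Rational(-3, 4), Mul(96, Y)))
Add(Function('D')(Function('L')(8, -26)), Mul(-1, -1270319)) = Add(Add(Rational(-3, 4), Mul(96, Add(-26, 8))), Mul(-1, -1270319)) = Add(Add(Rational(-3, 4), Mul(96, -18)), 1270319) = Add(Add(Rational(-3, 4), -1728), 1270319) = Add(Rational(-6915, 4), 1270319) = Rational(5074361, 4)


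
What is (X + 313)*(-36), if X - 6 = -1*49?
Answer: -9720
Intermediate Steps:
X = -43 (X = 6 - 1*49 = 6 - 49 = -43)
(X + 313)*(-36) = (-43 + 313)*(-36) = 270*(-36) = -9720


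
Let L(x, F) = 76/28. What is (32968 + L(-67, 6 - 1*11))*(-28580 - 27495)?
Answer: -12941829625/7 ≈ -1.8488e+9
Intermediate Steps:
L(x, F) = 19/7 (L(x, F) = 76*(1/28) = 19/7)
(32968 + L(-67, 6 - 1*11))*(-28580 - 27495) = (32968 + 19/7)*(-28580 - 27495) = (230795/7)*(-56075) = -12941829625/7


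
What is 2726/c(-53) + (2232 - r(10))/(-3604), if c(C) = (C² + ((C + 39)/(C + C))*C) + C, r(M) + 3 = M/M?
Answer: 1841619/4953698 ≈ 0.37177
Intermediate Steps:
r(M) = -2 (r(M) = -3 + M/M = -3 + 1 = -2)
c(C) = 39/2 + C² + 3*C/2 (c(C) = (C² + ((39 + C)/((2*C)))*C) + C = (C² + ((39 + C)*(1/(2*C)))*C) + C = (C² + ((39 + C)/(2*C))*C) + C = (C² + (39/2 + C/2)) + C = (39/2 + C² + C/2) + C = 39/2 + C² + 3*C/2)
2726/c(-53) + (2232 - r(10))/(-3604) = 2726/(39/2 + (-53)² + (3/2)*(-53)) + (2232 - 1*(-2))/(-3604) = 2726/(39/2 + 2809 - 159/2) + (2232 + 2)*(-1/3604) = 2726/2749 + 2234*(-1/3604) = 2726*(1/2749) - 1117/1802 = 2726/2749 - 1117/1802 = 1841619/4953698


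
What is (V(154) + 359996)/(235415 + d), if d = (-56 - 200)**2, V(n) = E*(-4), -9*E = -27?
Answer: 359984/300951 ≈ 1.1962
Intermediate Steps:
E = 3 (E = -1/9*(-27) = 3)
V(n) = -12 (V(n) = 3*(-4) = -12)
d = 65536 (d = (-256)**2 = 65536)
(V(154) + 359996)/(235415 + d) = (-12 + 359996)/(235415 + 65536) = 359984/300951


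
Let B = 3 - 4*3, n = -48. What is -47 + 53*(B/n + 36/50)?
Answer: 439/400 ≈ 1.0975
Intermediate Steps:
B = -9 (B = 3 - 12 = -9)
-47 + 53*(B/n + 36/50) = -47 + 53*(-9/(-48) + 36/50) = -47 + 53*(-9*(-1/48) + 36*(1/50)) = -47 + 53*(3/16 + 18/25) = -47 + 53*(363/400) = -47 + 19239/400 = 439/400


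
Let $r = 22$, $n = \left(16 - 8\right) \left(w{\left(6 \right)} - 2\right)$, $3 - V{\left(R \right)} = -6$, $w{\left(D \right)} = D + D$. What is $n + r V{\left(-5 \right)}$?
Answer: $278$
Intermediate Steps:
$w{\left(D \right)} = 2 D$
$V{\left(R \right)} = 9$ ($V{\left(R \right)} = 3 - -6 = 3 + 6 = 9$)
$n = 80$ ($n = \left(16 - 8\right) \left(2 \cdot 6 - 2\right) = 8 \left(12 - 2\right) = 8 \cdot 10 = 80$)
$n + r V{\left(-5 \right)} = 80 + 22 \cdot 9 = 80 + 198 = 278$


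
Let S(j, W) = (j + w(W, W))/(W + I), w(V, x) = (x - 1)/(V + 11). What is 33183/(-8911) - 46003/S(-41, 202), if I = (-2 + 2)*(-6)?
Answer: 2939580442117/12671442 ≈ 2.3198e+5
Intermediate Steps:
w(V, x) = (-1 + x)/(11 + V)
I = 0 (I = 0*(-6) = 0)
S(j, W) = (j + (-1 + W)/(11 + W))/W (S(j, W) = (j + (-1 + W)/(11 + W))/(W + 0) = (j + (-1 + W)/(11 + W))/W)
33183/(-8911) - 46003/S(-41, 202) = 33183/(-8911) - 46003*202*(11 + 202)/(-1 + 202 - 41*(11 + 202)) = 33183*(-1/8911) - 46003*43026/(-1 + 202 - 41*213) = -33183/8911 - 46003*43026/(-1 + 202 - 8733) = -33183/8911 - 46003/((1/202)*(1/213)*(-8532)) = -33183/8911 - 46003/(-1422/7171) = -33183/8911 - 46003*(-7171/1422) = -33183/8911 + 329887513/1422 = 2939580442117/12671442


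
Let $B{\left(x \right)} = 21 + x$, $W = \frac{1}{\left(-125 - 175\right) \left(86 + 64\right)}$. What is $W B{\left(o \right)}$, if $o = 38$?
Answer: $- \frac{59}{45000} \approx -0.0013111$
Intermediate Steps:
$W = - \frac{1}{45000}$ ($W = \frac{1}{\left(-300\right) 150} = \frac{1}{-45000} = - \frac{1}{45000} \approx -2.2222 \cdot 10^{-5}$)
$W B{\left(o \right)} = - \frac{21 + 38}{45000} = \left(- \frac{1}{45000}\right) 59 = - \frac{59}{45000}$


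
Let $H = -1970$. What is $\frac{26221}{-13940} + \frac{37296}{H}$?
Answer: $- \frac{57156161}{2746180} \approx -20.813$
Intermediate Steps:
$\frac{26221}{-13940} + \frac{37296}{H} = \frac{26221}{-13940} + \frac{37296}{-1970} = 26221 \left(- \frac{1}{13940}\right) + 37296 \left(- \frac{1}{1970}\right) = - \frac{26221}{13940} - \frac{18648}{985} = - \frac{57156161}{2746180}$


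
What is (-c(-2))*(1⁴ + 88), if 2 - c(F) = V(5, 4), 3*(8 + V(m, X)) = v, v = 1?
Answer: -2581/3 ≈ -860.33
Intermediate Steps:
V(m, X) = -23/3 (V(m, X) = -8 + (⅓)*1 = -8 + ⅓ = -23/3)
c(F) = 29/3 (c(F) = 2 - 1*(-23/3) = 2 + 23/3 = 29/3)
(-c(-2))*(1⁴ + 88) = (-1*29/3)*(1⁴ + 88) = -29*(1 + 88)/3 = -29/3*89 = -2581/3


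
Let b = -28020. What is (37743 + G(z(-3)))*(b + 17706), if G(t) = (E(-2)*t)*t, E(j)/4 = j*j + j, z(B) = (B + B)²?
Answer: -496216854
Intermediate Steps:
z(B) = 4*B² (z(B) = (2*B)² = 4*B²)
E(j) = 4*j + 4*j² (E(j) = 4*(j*j + j) = 4*(j² + j) = 4*(j + j²) = 4*j + 4*j²)
G(t) = 8*t² (G(t) = ((4*(-2)*(1 - 2))*t)*t = ((4*(-2)*(-1))*t)*t = (8*t)*t = 8*t²)
(37743 + G(z(-3)))*(b + 17706) = (37743 + 8*(4*(-3)²)²)*(-28020 + 17706) = (37743 + 8*(4*9)²)*(-10314) = (37743 + 8*36²)*(-10314) = (37743 + 8*1296)*(-10314) = (37743 + 10368)*(-10314) = 48111*(-10314) = -496216854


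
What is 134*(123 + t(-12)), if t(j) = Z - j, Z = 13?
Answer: 19832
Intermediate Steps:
t(j) = 13 - j
134*(123 + t(-12)) = 134*(123 + (13 - 1*(-12))) = 134*(123 + (13 + 12)) = 134*(123 + 25) = 134*148 = 19832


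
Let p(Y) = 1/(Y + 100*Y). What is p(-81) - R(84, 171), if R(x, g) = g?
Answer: -1398952/8181 ≈ -171.00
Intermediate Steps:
p(Y) = 1/(101*Y)
p(-81) - R(84, 171) = (1/101)/(-81) - 1*171 = (1/101)*(-1/81) - 171 = -1/8181 - 171 = -1398952/8181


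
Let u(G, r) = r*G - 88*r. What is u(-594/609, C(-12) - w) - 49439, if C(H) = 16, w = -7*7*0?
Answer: -10325109/203 ≈ -50863.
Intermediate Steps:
w = 0 (w = -49*0 = 0)
u(G, r) = -88*r + G*r (u(G, r) = G*r - 88*r = -88*r + G*r)
u(-594/609, C(-12) - w) - 49439 = (16 - 1*0)*(-88 - 594/609) - 49439 = (16 + 0)*(-88 - 594*1/609) - 49439 = 16*(-88 - 198/203) - 49439 = 16*(-18062/203) - 49439 = -288992/203 - 49439 = -10325109/203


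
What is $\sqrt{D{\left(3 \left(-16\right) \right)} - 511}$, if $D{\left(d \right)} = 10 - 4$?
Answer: $i \sqrt{505} \approx 22.472 i$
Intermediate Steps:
$D{\left(d \right)} = 6$ ($D{\left(d \right)} = 10 - 4 = 6$)
$\sqrt{D{\left(3 \left(-16\right) \right)} - 511} = \sqrt{6 - 511} = \sqrt{-505} = i \sqrt{505}$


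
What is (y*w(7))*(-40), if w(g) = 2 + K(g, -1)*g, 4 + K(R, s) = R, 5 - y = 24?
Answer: 17480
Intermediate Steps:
y = -19 (y = 5 - 1*24 = 5 - 24 = -19)
K(R, s) = -4 + R
w(g) = 2 + g*(-4 + g) (w(g) = 2 + (-4 + g)*g = 2 + g*(-4 + g))
(y*w(7))*(-40) = -19*(2 + 7*(-4 + 7))*(-40) = -19*(2 + 7*3)*(-40) = -19*(2 + 21)*(-40) = -19*23*(-40) = -437*(-40) = 17480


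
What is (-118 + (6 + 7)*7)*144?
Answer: -3888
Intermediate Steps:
(-118 + (6 + 7)*7)*144 = (-118 + 13*7)*144 = (-118 + 91)*144 = -27*144 = -3888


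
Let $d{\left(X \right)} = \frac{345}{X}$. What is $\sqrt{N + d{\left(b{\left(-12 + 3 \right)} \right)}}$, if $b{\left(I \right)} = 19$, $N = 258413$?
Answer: $\frac{28 \sqrt{118997}}{19} \approx 508.36$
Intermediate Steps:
$\sqrt{N + d{\left(b{\left(-12 + 3 \right)} \right)}} = \sqrt{258413 + \frac{345}{19}} = \sqrt{\frac{4910192}{19}} = \frac{28 \sqrt{118997}}{19}$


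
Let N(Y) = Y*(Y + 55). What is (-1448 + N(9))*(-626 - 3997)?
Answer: 4031256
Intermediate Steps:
N(Y) = Y*(55 + Y)
(-1448 + N(9))*(-626 - 3997) = (-1448 + 9*(55 + 9))*(-626 - 3997) = (-1448 + 9*64)*(-4623) = (-1448 + 576)*(-4623) = -872*(-4623) = 4031256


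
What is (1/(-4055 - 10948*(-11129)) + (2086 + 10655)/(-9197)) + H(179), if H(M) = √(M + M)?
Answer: -2127344209570/1535608255239 + √358 ≈ 17.536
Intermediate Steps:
H(M) = √2*√M (H(M) = √(2*M) = √2*√M)
(1/(-4055 - 10948*(-11129)) + (2086 + 10655)/(-9197)) + H(179) = (1/(-4055 - 10948*(-11129)) + (2086 + 10655)/(-9197)) + √2*√179 = (-1/11129/(-15003) + 12741*(-1/9197)) + √358 = (-1/15003*(-1/11129) - 12741/9197) + √358 = (1/166968387 - 12741/9197) + √358 = -2127344209570/1535608255239 + √358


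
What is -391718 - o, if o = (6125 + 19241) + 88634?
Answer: -505718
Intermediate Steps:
o = 114000 (o = 25366 + 88634 = 114000)
-391718 - o = -391718 - 1*114000 = -391718 - 114000 = -505718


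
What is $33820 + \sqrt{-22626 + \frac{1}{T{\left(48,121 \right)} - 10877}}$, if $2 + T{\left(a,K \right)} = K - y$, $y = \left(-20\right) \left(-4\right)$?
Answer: $33820 + \frac{i \sqrt{2657700743582}}{10838} \approx 33820.0 + 150.42 i$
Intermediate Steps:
$y = 80$
$T{\left(a,K \right)} = -82 + K$ ($T{\left(a,K \right)} = -2 + \left(K - 80\right) = -2 + \left(-80 + K\right) = -82 + K$)
$33820 + \sqrt{-22626 + \frac{1}{T{\left(48,121 \right)} - 10877}} = 33820 + \sqrt{-22626 + \frac{1}{\left(-82 + 121\right) - 10877}} = 33820 + \sqrt{-22626 + \frac{1}{39 - 10877}} = 33820 + \sqrt{-22626 + \frac{1}{-10838}} = 33820 + \sqrt{-22626 - \frac{1}{10838}} = 33820 + \sqrt{- \frac{245220589}{10838}} = 33820 + \frac{i \sqrt{2657700743582}}{10838}$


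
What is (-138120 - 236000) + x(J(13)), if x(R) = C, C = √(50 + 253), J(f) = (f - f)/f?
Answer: -374120 + √303 ≈ -3.7410e+5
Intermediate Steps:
J(f) = 0 (J(f) = 0/f = 0)
C = √303 ≈ 17.407
x(R) = √303
(-138120 - 236000) + x(J(13)) = (-138120 - 236000) + √303 = -374120 + √303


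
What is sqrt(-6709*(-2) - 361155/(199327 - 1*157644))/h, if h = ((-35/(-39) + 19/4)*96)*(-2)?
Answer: -13*sqrt(23298351833537)/587563568 ≈ -0.10680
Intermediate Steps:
h = -14096/13 (h = ((-35*(-1/39) + 19*(1/4))*96)*(-2) = ((35/39 + 19/4)*96)*(-2) = ((881/156)*96)*(-2) = (7048/13)*(-2) = -14096/13 ≈ -1084.3)
sqrt(-6709*(-2) - 361155/(199327 - 1*157644))/h = sqrt(-6709*(-2) - 361155/(199327 - 1*157644))/(-14096/13) = sqrt(13418 - 361155/(199327 - 157644))*(-13/14096) = sqrt(13418 - 361155/41683)*(-13/14096) = sqrt(558941339/41683)*(-13/14096) = (sqrt(23298351833537)/41683)*(-13/14096) = -13*sqrt(23298351833537)/587563568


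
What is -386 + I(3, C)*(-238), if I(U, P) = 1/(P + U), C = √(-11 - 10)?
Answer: 2*(-193*√21 + 698*I)/(√21 - 3*I) ≈ -409.8 + 36.355*I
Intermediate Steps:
C = I*√21 (C = √(-21) = I*√21 ≈ 4.5826*I)
-386 + I(3, C)*(-238) = -386 - 238/(I*√21 + 3) = -386 - 238/(3 + I*√21)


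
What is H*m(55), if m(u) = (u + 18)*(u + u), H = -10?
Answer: -80300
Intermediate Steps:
m(u) = 2*u*(18 + u) (m(u) = (18 + u)*(2*u) = 2*u*(18 + u))
H*m(55) = -20*55*(18 + 55) = -20*55*73 = -10*8030 = -80300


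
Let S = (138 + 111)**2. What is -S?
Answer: -62001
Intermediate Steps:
S = 62001 (S = 249**2 = 62001)
-S = -1*62001 = -62001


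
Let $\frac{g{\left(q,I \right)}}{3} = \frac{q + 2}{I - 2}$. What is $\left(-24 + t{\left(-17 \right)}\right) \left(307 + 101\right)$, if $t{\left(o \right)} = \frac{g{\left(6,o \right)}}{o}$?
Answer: $- \frac{185472}{19} \approx -9761.7$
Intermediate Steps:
$g{\left(q,I \right)} = \frac{3 \left(2 + q\right)}{-2 + I}$ ($g{\left(q,I \right)} = 3 \frac{q + 2}{I - 2} = 3 \frac{2 + q}{-2 + I} = \frac{3 \left(2 + q\right)}{-2 + I}$)
$t{\left(o \right)} = \frac{24}{o \left(-2 + o\right)}$ ($t{\left(o \right)} = \frac{3 \frac{1}{-2 + o} \left(2 + 6\right)}{o} = \frac{3 \frac{1}{-2 + o} 8}{o} = \frac{24 \frac{1}{-2 + o}}{o} = \frac{24}{o \left(-2 + o\right)}$)
$\left(-24 + t{\left(-17 \right)}\right) \left(307 + 101\right) = \left(-24 + \frac{24}{\left(-17\right) \left(-2 - 17\right)}\right) \left(307 + 101\right) = \left(-24 + 24 \left(- \frac{1}{17}\right) \frac{1}{-19}\right) 408 = \left(-24 + 24 \left(- \frac{1}{17}\right) \left(- \frac{1}{19}\right)\right) 408 = \left(-24 + \frac{24}{323}\right) 408 = \left(- \frac{7728}{323}\right) 408 = - \frac{185472}{19}$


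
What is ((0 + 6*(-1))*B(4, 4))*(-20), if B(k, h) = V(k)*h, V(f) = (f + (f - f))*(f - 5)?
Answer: -1920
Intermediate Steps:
V(f) = f*(-5 + f) (V(f) = (f + 0)*(-5 + f) = f*(-5 + f))
B(k, h) = h*k*(-5 + k) (B(k, h) = (k*(-5 + k))*h = h*k*(-5 + k))
((0 + 6*(-1))*B(4, 4))*(-20) = ((0 + 6*(-1))*(4*4*(-5 + 4)))*(-20) = ((0 - 6)*(4*4*(-1)))*(-20) = -6*(-16)*(-20) = 96*(-20) = -1920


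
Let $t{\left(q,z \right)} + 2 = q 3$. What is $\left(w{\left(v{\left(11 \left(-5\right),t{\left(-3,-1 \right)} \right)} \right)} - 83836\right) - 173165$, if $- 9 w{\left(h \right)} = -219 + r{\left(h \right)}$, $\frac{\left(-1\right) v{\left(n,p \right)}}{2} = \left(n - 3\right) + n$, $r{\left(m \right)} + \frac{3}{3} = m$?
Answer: $- \frac{771005}{3} \approx -2.57 \cdot 10^{5}$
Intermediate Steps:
$r{\left(m \right)} = -1 + m$
$t{\left(q,z \right)} = -2 + 3 q$ ($t{\left(q,z \right)} = -2 + q 3 = -2 + 3 q$)
$v{\left(n,p \right)} = 6 - 4 n$ ($v{\left(n,p \right)} = - 2 \left(\left(n - 3\right) + n\right) = - 2 \left(\left(-3 + n\right) + n\right) = - 2 \left(-3 + 2 n\right) = 6 - 4 n$)
$w{\left(h \right)} = \frac{220}{9} - \frac{h}{9}$ ($w{\left(h \right)} = - \frac{-219 + \left(-1 + h\right)}{9} = - \frac{-220 + h}{9} = \frac{220}{9} - \frac{h}{9}$)
$\left(w{\left(v{\left(11 \left(-5\right),t{\left(-3,-1 \right)} \right)} \right)} - 83836\right) - 173165 = \left(\left(\frac{220}{9} - \frac{6 - 4 \cdot 11 \left(-5\right)}{9}\right) - 83836\right) - 173165 = \left(\left(\frac{220}{9} - \frac{6 - -220}{9}\right) - 83836\right) - 173165 = \left(\left(\frac{220}{9} - \frac{6 + 220}{9}\right) - 83836\right) - 173165 = \left(\left(\frac{220}{9} - \frac{226}{9}\right) - 83836\right) - 173165 = \left(- \frac{2}{3} - 83836\right) - 173165 = - \frac{251510}{3} - 173165 = - \frac{771005}{3}$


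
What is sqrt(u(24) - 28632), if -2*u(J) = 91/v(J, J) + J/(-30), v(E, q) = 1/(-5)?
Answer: I*sqrt(2840410)/10 ≈ 168.54*I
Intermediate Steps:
v(E, q) = -1/5
u(J) = 455/2 + J/60 (u(J) = -(91/(-1/5) + J/(-30))/2 = -(91*(-5) + J*(-1/30))/2 = -(-455 - J/30)/2 = 455/2 + J/60)
sqrt(u(24) - 28632) = sqrt((455/2 + (1/60)*24) - 28632) = sqrt((455/2 + 2/5) - 28632) = sqrt(2279/10 - 28632) = sqrt(-284041/10) = I*sqrt(2840410)/10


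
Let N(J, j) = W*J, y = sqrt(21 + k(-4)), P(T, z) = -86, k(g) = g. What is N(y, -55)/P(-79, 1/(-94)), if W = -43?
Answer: sqrt(17)/2 ≈ 2.0616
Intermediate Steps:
y = sqrt(17) (y = sqrt(21 - 4) = sqrt(17) ≈ 4.1231)
N(J, j) = -43*J
N(y, -55)/P(-79, 1/(-94)) = -43*sqrt(17)/(-86) = -43*sqrt(17)*(-1/86) = sqrt(17)/2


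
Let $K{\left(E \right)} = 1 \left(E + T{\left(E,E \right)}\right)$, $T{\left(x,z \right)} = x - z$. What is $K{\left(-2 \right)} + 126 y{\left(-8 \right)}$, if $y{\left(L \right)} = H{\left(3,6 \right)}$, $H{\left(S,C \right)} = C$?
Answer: $754$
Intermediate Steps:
$y{\left(L \right)} = 6$
$K{\left(E \right)} = E$ ($K{\left(E \right)} = 1 \left(E + \left(E - E\right)\right) = 1 \left(E + 0\right) = 1 E = E$)
$K{\left(-2 \right)} + 126 y{\left(-8 \right)} = -2 + 126 \cdot 6 = -2 + 756 = 754$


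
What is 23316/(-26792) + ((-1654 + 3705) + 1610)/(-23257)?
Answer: -160086431/155775386 ≈ -1.0277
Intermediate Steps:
23316/(-26792) + ((-1654 + 3705) + 1610)/(-23257) = 23316*(-1/26792) + (2051 + 1610)*(-1/23257) = -5829/6698 + 3661*(-1/23257) = -5829/6698 - 3661/23257 = -160086431/155775386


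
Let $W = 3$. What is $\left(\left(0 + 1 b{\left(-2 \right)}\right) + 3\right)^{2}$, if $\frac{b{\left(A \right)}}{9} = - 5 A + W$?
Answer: $14400$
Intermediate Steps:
$b{\left(A \right)} = 27 - 45 A$ ($b{\left(A \right)} = 9 \left(- 5 A + 3\right) = 9 \left(3 - 5 A\right) = 27 - 45 A$)
$\left(\left(0 + 1 b{\left(-2 \right)}\right) + 3\right)^{2} = \left(\left(0 + 1 \left(27 - -90\right)\right) + 3\right)^{2} = \left(\left(0 + 1 \left(27 + 90\right)\right) + 3\right)^{2} = \left(\left(0 + 1 \cdot 117\right) + 3\right)^{2} = \left(\left(0 + 117\right) + 3\right)^{2} = \left(117 + 3\right)^{2} = 120^{2} = 14400$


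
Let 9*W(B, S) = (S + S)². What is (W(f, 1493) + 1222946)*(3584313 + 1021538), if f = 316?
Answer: 91761033776210/9 ≈ 1.0196e+13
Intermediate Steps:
W(B, S) = 4*S²/9 (W(B, S) = (S + S)²/9 = (2*S)²/9 = (4*S²)/9 = 4*S²/9)
(W(f, 1493) + 1222946)*(3584313 + 1021538) = ((4/9)*1493² + 1222946)*(3584313 + 1021538) = ((4/9)*2229049 + 1222946)*4605851 = (8916196/9 + 1222946)*4605851 = (19922710/9)*4605851 = 91761033776210/9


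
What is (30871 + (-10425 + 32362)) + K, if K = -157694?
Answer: -104886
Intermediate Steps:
(30871 + (-10425 + 32362)) + K = (30871 + (-10425 + 32362)) - 157694 = (30871 + 21937) - 157694 = 52808 - 157694 = -104886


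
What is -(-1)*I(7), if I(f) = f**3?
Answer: 343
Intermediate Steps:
-(-1)*I(7) = -(-1)*7**3 = -(-1)*343 = -1*(-343) = 343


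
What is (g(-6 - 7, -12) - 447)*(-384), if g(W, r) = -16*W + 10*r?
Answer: 137856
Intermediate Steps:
(g(-6 - 7, -12) - 447)*(-384) = ((-16*(-6 - 7) + 10*(-12)) - 447)*(-384) = ((-16*(-13) - 120) - 447)*(-384) = ((208 - 120) - 447)*(-384) = (88 - 447)*(-384) = -359*(-384) = 137856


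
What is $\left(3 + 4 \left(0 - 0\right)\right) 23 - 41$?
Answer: $28$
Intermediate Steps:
$\left(3 + 4 \left(0 - 0\right)\right) 23 - 41 = \left(3 + 4 \left(0 + 0\right)\right) 23 - 41 = \left(3 + 4 \cdot 0\right) 23 - 41 = \left(3 + 0\right) 23 - 41 = 3 \cdot 23 - 41 = 69 - 41 = 28$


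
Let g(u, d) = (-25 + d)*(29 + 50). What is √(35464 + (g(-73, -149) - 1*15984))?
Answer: √5734 ≈ 75.723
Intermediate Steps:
g(u, d) = -1975 + 79*d (g(u, d) = (-25 + d)*79 = -1975 + 79*d)
√(35464 + (g(-73, -149) - 1*15984)) = √(35464 + ((-1975 + 79*(-149)) - 1*15984)) = √(35464 + ((-1975 - 11771) - 15984)) = √(35464 + (-13746 - 15984)) = √(35464 - 29730) = √5734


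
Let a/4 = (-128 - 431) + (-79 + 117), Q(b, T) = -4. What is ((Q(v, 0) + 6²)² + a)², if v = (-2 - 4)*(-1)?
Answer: 1123600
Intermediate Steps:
v = 6 (v = -6*(-1) = 6)
a = -2084 (a = 4*((-128 - 431) + (-79 + 117)) = 4*(-559 + 38) = 4*(-521) = -2084)
((Q(v, 0) + 6²)² + a)² = ((-4 + 6²)² - 2084)² = ((-4 + 36)² - 2084)² = (32² - 2084)² = (1024 - 2084)² = (-1060)² = 1123600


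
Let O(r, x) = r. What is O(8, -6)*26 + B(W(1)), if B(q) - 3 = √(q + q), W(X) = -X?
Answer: 211 + I*√2 ≈ 211.0 + 1.4142*I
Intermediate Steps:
B(q) = 3 + √2*√q (B(q) = 3 + √(q + q) = 3 + √(2*q) = 3 + √2*√q)
O(8, -6)*26 + B(W(1)) = 8*26 + (3 + √2*√(-1*1)) = 208 + (3 + √2*√(-1)) = 208 + (3 + √2*I) = 208 + (3 + I*√2) = 211 + I*√2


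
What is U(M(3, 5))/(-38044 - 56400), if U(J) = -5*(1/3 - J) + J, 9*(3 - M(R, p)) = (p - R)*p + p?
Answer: -19/283332 ≈ -6.7059e-5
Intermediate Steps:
M(R, p) = 3 - p/9 - p*(p - R)/9 (M(R, p) = 3 - ((p - R)*p + p)/9 = 3 - (p*(p - R) + p)/9 = 3 - (p + p*(p - R))/9 = 3 + (-p/9 - p*(p - R)/9) = 3 - p/9 - p*(p - R)/9)
U(J) = -5/3 + 6*J (U(J) = -5*(1/3 - J) + J = (-5/3 + 5*J) + J = -5/3 + 6*J)
U(M(3, 5))/(-38044 - 56400) = (-5/3 + 6*(3 - 1/9*5 - 1/9*5**2 + (1/9)*3*5))/(-38044 - 56400) = (-5/3 + 6*(3 - 5/9 - 1/9*25 + 5/3))/(-94444) = -(-5/3 + 6*(3 - 5/9 - 25/9 + 5/3))/94444 = -(-5/3 + 6*(4/3))/94444 = -(-5/3 + 8)/94444 = -1/94444*19/3 = -19/283332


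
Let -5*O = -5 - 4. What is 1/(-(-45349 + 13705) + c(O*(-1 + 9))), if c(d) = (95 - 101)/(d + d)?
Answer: 24/759451 ≈ 3.1602e-5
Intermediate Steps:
O = 9/5 (O = -(-5 - 4)/5 = -1/5*(-9) = 9/5 ≈ 1.8000)
c(d) = -3/d (c(d) = -6*1/(2*d) = -3/d)
1/(-(-45349 + 13705) + c(O*(-1 + 9))) = 1/(-(-45349 + 13705) - 3*5/(9*(-1 + 9))) = 1/(-1*(-31644) - 3/((9/5)*8)) = 1/(31644 - 3/72/5) = 1/(31644 - 3*5/72) = 1/(31644 - 5/24) = 1/(759451/24) = 24/759451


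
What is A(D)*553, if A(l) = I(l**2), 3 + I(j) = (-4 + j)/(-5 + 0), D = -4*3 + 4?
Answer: -8295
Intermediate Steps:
D = -8 (D = -12 + 4 = -8)
I(j) = -11/5 - j/5 (I(j) = -3 + (-4 + j)/(-5 + 0) = -3 + (-4 + j)/(-5) = -3 + (-4 + j)*(-1/5) = -3 + (4/5 - j/5) = -11/5 - j/5)
A(l) = -11/5 - l**2/5
A(D)*553 = (-11/5 - 1/5*(-8)**2)*553 = (-11/5 - 1/5*64)*553 = (-11/5 - 64/5)*553 = -15*553 = -8295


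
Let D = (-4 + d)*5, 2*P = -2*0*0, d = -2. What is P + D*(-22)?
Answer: 660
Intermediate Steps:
P = 0 (P = (-2*0*0)/2 = (0*0)/2 = (1/2)*0 = 0)
D = -30 (D = (-4 - 2)*5 = -6*5 = -30)
P + D*(-22) = 0 - 30*(-22) = 0 + 660 = 660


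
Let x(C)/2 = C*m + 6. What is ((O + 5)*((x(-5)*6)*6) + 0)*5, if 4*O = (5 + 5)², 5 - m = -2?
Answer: -313200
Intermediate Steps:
m = 7 (m = 5 - 1*(-2) = 5 + 2 = 7)
O = 25 (O = (5 + 5)²/4 = (¼)*10² = (¼)*100 = 25)
x(C) = 12 + 14*C (x(C) = 2*(C*7 + 6) = 2*(7*C + 6) = 2*(6 + 7*C) = 12 + 14*C)
((O + 5)*((x(-5)*6)*6) + 0)*5 = ((25 + 5)*(((12 + 14*(-5))*6)*6) + 0)*5 = (30*(((12 - 70)*6)*6) + 0)*5 = (30*(-58*6*6) + 0)*5 = (30*(-348*6) + 0)*5 = (30*(-2088) + 0)*5 = (-62640 + 0)*5 = -62640*5 = -313200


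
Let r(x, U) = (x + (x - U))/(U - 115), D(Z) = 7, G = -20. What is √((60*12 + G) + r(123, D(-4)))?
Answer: √226083/18 ≈ 26.416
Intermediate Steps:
r(x, U) = (-U + 2*x)/(-115 + U)
√((60*12 + G) + r(123, D(-4))) = √((60*12 - 20) + (-1*7 + 2*123)/(-115 + 7)) = √((720 - 20) + (-7 + 246)/(-108)) = √(700 - 1/108*239) = √(700 - 239/108) = √(75361/108) = √226083/18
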